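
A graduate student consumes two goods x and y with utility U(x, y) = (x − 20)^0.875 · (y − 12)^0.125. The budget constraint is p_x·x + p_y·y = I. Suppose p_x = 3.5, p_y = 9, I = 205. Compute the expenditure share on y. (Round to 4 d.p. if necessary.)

share on y = 0.5433

After buying the subsistence bundle (20, 12), a share 0.875 of the remaining income goes to x: x* = 20 + 0.875·(I − 20p_x − 12p_y)/p_x.
Discretionary income = 205 − 20·3.5 − 12·9 = 27; x* = 20 + 0.875·27/3.5 = 26.75; y* = 12 + 0.125·27/9 = 12.375.
Expenditure on y: 9·12.375 = 111.375; share = 0.5433.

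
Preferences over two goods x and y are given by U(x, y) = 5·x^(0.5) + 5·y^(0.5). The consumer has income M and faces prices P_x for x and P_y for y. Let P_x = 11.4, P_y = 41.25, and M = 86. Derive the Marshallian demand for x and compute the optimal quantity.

From the CES first-order condition, (y/x)^(0.5) = P_x/P_y.
Solve for the ratio: y/x = [P_x/P_y]^(2).
With the ratio pinned down, the budget gives x* = M/(P_x + P_y·(y/x)) and y* = (y/x)·x*.
Numerically y/x = 0.076377, so x* = 86/(11.4 + 41.25·0.076377) = 5.9104.

x* = 5.9104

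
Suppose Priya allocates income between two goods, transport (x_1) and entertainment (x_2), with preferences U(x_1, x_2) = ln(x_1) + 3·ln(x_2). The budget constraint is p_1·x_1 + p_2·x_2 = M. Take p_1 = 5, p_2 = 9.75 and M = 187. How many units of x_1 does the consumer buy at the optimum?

Demand: x_1*(p_1,p_2,M) = 0.25·M/p_1 and x_2* = 0.75·M/p_2.
At p_1=5, p_2=9.75, M=187: x_1* = 0.25·187/5 = 9.35.

x_1* = 9.35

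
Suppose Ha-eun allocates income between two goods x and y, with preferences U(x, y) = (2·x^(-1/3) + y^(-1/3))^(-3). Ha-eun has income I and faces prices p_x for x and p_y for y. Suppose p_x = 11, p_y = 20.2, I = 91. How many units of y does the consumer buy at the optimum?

y* = 1.8427

MU_x ∝ 2·x^(-4/3), MU_y ∝ y^(-4/3), so MRS = 2·(y/x)^(4/3) = p_x/p_y.
Solve for the ratio: y/x = [(1/2)·p_x/p_y]^(0.75).
With the ratio pinned down, the budget gives x* = I/(p_x + p_y·(y/x)) and y* = (y/x)·x*.
Numerically y/x = 0.376928, so x* = 91/(11 + 20.2·0.376928) = 4.8888 and y* = 0.376928·4.8888 = 1.8427.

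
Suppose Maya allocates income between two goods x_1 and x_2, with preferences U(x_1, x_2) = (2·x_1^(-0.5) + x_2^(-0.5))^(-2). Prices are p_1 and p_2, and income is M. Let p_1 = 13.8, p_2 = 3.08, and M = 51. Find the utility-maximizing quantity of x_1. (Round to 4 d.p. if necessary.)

x_1* = 2.6739

From the CES first-order condition, 2·(x_2/x_1)^(1.5) = p_1/p_2.
Hence x_2/x_1 = ((1/2)·p_1/p_2)^(1/(1.5)), i.e. raised to the 2/3 power.
Substitute x_2 = (x_2/x_1)·x_1 into the budget: x_1* = M/(p_1 + p_2·(x_2/x_1)).
Numerically x_2/x_1 = 1.712112, so x_1* = 51/(13.8 + 3.08·1.712112) = 2.6739.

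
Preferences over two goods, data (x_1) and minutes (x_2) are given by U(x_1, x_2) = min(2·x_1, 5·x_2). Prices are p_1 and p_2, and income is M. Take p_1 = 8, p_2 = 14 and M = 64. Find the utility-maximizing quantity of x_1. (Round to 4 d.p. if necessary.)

x_1* = 4.7059

With perfect complements, no substitution: consume in ratio x_1:x_2 = 5:2.
Budget: p_1·x_1 + p_2·(2/5)·x_1 = M, so (5·p_1 + 2·p_2)·x_1 = 5·M.
Demand: x_1*(p_1,p_2,M) = 5·M/(5·p_1 + 2·p_2), x_2* = 2·M/(5·p_1 + 2·p_2).
Here 5·8 + 2·14 = 68, giving x_1* = 4.7059.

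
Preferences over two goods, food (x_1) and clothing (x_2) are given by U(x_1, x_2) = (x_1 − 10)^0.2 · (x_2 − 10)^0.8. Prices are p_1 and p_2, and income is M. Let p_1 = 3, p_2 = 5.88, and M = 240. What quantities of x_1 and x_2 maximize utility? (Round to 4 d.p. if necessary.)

Let x_1' = x_1−10, x_2' = x_2−10. MRS = (1/4)·x_2'/x_1' = p_1/p_2.
After buying the subsistence bundle (10, 10), a share 0.2 of the remaining income goes to x_1: x_1* = 10 + 0.2·(M − 10p_1 − 10p_2)/p_1.
Discretionary income = 240 − 10·3 − 10·5.88 = 151.2; x_1* = 10 + 0.2·151.2/3 = 20.08; x_2* = 10 + 0.8·151.2/5.88 = 30.5714.

x_1* = 20.08, x_2* = 30.5714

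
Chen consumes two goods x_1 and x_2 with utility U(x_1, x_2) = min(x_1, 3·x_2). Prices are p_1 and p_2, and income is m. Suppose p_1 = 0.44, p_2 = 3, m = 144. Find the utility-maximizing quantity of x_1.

x_1* = 100

Demand: x_1*(p_1,p_2,m) = 3·m/(3·p_1 + p_2), x_2* = m/(3·p_1 + p_2).
Here 3·0.44 + 3 = 4.32, giving x_1* = 100.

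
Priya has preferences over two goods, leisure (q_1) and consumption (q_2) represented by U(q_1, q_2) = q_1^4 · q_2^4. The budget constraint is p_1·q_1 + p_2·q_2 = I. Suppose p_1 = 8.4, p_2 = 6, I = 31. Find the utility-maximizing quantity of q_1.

Tangency: MRS = q_2/q_1 = p_1/p_2.
Rearranging, p_2·q_2 = p_1·q_1. Substituting into the budget gives p_1·q_1·(1 + 1) = I.
Demand: q_1*(p_1,p_2,I) = 0.5·I/p_1 and q_2* = 0.5·I/p_2.
At p_1=8.4, p_2=6, I=31: q_1* = 0.5·31/8.4 = 1.8452.

q_1* = 1.8452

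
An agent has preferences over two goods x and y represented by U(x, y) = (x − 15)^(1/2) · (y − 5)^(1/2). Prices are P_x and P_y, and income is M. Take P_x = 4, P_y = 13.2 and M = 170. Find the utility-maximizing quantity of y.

y* = 6.6667

Discretionary income = 170 − 15·4 − 5·13.2 = 44; y* = 5 + 0.5·44/13.2 = 6.6667.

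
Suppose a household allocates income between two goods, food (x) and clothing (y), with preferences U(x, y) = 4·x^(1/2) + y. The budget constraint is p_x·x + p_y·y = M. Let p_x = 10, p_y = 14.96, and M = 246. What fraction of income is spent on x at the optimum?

share on x = 0.3639

Set MRS = p_x/p_y: 2·x^(−1/2) = p_x/p_y.
Solve: √x = 2·p_y/p_x, so x*(p_x,p_y) = (2·p_y/p_x)², and y* = (M − p_x·x*)/p_y.
Plugging in: x* = (2·14.96/10)² = 8.9521, y* = 10.4599.
Expenditure on x: 10·8.9521 = 89.5206; share = 0.3639.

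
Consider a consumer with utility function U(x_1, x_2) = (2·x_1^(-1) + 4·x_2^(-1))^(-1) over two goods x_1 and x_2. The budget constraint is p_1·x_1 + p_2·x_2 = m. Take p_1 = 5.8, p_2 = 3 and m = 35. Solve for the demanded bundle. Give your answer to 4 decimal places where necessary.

From the CES first-order condition, (1/2)·(x_2/x_1)^(2) = p_1/p_2.
Hence x_2/x_1 = (2·p_1/p_2)^(1/(2)), i.e. raised to the 0.5 power.
With the ratio pinned down, the budget gives x_1* = m/(p_1 + p_2·(x_2/x_1)) and x_2* = (x_2/x_1)·x_1*.
Numerically x_2/x_1 = 1.966384, so x_1* = 35/(5.8 + 3·1.966384) = 2.9917 and x_2* = 1.966384·2.9917 = 5.8828.

x_1* = 2.9917, x_2* = 5.8828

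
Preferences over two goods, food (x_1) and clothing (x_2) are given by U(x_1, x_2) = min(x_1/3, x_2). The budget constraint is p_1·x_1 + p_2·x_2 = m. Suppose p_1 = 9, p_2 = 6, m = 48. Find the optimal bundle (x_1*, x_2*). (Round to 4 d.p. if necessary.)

Leontief preferences: the optimum is at the kink where x_1/3 = x_2/1, i.e. x_2 = (1/3)·x_1.
Budget: p_1·x_1 + p_2·(1/3)·x_1 = m, so (3·p_1 + p_2)·x_1 = 3·m.
Demand: x_1*(p_1,p_2,m) = 3·m/(3·p_1 + p_2), x_2* = m/(3·p_1 + p_2).
Here 3·9 + 6 = 33, giving x_1* = 4.3636 and x_2* = 1.4545.

x_1* = 4.3636, x_2* = 1.4545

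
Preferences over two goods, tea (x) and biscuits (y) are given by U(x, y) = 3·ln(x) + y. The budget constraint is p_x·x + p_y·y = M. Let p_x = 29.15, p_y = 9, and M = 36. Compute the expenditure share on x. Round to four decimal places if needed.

Set MRS = p_x/p_y: (3/x)/1 = p_x/p_y.
So x*(p_x,p_y) = 3·p_y/p_x, independent of income; and y* = (M − 3·p_y)/p_y.
At the given prices: x* = 3·9/29.15 = 0.9262, and y* = 1.
Expenditure on x: 29.15·0.9262 = 27; share = 0.75.

share on x = 0.75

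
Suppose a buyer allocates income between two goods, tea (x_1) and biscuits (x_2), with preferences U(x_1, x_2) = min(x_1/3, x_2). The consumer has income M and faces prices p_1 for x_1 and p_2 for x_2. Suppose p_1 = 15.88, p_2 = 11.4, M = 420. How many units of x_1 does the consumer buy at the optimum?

x_1* = 21.3415

With perfect complements, no substitution: consume in ratio x_1:x_2 = 3:1.
Budget: p_1·x_1 + p_2·(1/3)·x_1 = M, so (3·p_1 + p_2)·x_1 = 3·M.
Demand: x_1*(p_1,p_2,M) = 3·M/(3·p_1 + p_2), x_2* = M/(3·p_1 + p_2).
Here 3·15.88 + 11.4 = 59.04, giving x_1* = 21.3415.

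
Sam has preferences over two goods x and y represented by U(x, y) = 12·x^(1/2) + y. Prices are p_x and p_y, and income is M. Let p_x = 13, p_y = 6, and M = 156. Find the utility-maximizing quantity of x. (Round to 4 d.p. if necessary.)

Utility is quasi-linear in y; the FOC for x is 6/√x = p_x/p_y.
Solve: √x = 6·p_y/p_x, so x*(p_x,p_y) = (6·p_y/p_x)², and y* = (M − p_x·x*)/p_y.
Plugging in: x* = (6·6/13)² = 7.6686.

x* = 7.6686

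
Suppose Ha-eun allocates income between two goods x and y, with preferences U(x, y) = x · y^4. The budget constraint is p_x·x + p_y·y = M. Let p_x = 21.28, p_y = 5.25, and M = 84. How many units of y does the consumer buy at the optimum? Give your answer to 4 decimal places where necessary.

y* = 12.8

Demand: x*(p_x,p_y,M) = 0.2·M/p_x and y* = 0.8·M/p_y.
At p_x=21.28, p_y=5.25, M=84: y* = 0.8·84/5.25 = 12.8.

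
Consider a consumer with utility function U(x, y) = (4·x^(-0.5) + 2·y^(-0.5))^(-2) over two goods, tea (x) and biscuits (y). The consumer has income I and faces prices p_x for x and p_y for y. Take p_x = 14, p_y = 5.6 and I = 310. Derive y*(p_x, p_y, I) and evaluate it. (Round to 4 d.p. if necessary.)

MU_x ∝ 4·x^(-1.5), MU_y ∝ 2·y^(-1.5), so MRS = 2·(y/x)^(1.5) = p_x/p_y.
Solve for the ratio: y/x = [(1/2)·p_x/p_y]^(2/3).
Substitute y = (y/x)·x into the budget: x* = I/(p_x + p_y·(y/x)).
Numerically y/x = 1.160397, so x* = 310/(14 + 5.6·1.160397) = 15.1233 and y* = 1.160397·15.1233 = 17.549.

y* = 17.549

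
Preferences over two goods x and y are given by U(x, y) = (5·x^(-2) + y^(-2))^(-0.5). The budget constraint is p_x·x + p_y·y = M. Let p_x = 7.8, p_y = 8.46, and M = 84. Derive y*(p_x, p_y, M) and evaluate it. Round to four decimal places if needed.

MRS = MU_x/MU_y = 5·(y/x)^(3). Set equal to p_x/p_y.
Solve for the ratio: y/x = [(1/5)·p_x/p_y]^(1/3).
Substitute y = (y/x)·x into the budget: x* = M/(p_x + p_y·(y/x)).
Numerically y/x = 0.569182, so x* = 84/(7.8 + 8.46·0.569182) = 6.6586 and y* = 0.569182·6.6586 = 3.79.

y* = 3.79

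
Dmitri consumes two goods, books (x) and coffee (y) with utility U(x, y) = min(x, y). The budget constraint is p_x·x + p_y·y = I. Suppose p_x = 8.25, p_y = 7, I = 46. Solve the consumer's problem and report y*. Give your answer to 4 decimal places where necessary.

Leontief preferences: the optimum is at the kink where x/1 = y/1, i.e. y = x.
Budget: p_x·x + p_y·x = I, so (p_x + p_y)·x = I.
Demand: x*(p_x,p_y,I) = I/(p_x + p_y), y* = I/(p_x + p_y).
Here 8.25 + 7 = 15.25, giving y* = 3.0164.

y* = 3.0164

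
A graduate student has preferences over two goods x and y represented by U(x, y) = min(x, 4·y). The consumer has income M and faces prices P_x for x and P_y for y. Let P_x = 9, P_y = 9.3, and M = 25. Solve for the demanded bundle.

x* = 2.2075, y* = 0.5519

Demand: x*(P_x,P_y,M) = 4·M/(4·P_x + P_y), y* = M/(4·P_x + P_y).
Here 4·9 + 9.3 = 45.3, giving x* = 2.2075 and y* = 0.5519.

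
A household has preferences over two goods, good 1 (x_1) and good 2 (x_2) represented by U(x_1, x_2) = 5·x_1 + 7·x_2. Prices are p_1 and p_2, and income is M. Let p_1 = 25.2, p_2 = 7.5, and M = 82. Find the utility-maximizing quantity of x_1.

x_1* = 0

Numerically: x_1* = 0, x_2* = 10.9333.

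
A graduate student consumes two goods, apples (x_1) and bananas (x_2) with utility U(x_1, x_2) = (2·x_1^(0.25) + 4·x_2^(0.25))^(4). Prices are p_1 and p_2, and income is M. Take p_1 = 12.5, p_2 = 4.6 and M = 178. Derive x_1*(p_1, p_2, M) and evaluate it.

x_1* = 3.153

From the CES first-order condition, (1/2)·(x_2/x_1)^(0.75) = p_1/p_2.
Hence x_2/x_1 = (2·p_1/p_2)^(1/(0.75)), i.e. raised to the 4/3 power.
With the ratio pinned down, the budget gives x_1* = M/(p_1 + p_2·(x_2/x_1)) and x_2* = (x_2/x_1)·x_1*.
Numerically x_2/x_1 = 9.555269, so x_1* = 178/(12.5 + 4.6·9.555269) = 3.153.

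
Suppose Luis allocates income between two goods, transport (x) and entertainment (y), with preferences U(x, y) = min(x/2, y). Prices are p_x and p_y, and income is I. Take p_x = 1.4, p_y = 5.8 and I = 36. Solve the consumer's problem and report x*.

Leontief preferences: the optimum is at the kink where x/2 = y/1, i.e. y = (1/2)·x.
Budget: p_x·x + p_y·(1/2)·x = I, so (2·p_x + p_y)·x = 2·I.
Demand: x*(p_x,p_y,I) = 2·I/(2·p_x + p_y), y* = I/(2·p_x + p_y).
Here 2·1.4 + 5.8 = 8.6, giving x* = 8.3721.

x* = 8.3721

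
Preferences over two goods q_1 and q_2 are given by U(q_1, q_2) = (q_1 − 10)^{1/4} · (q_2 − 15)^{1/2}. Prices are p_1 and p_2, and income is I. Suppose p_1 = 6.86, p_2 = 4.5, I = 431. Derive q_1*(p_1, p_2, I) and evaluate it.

q_1* = 24.3294

MRS = (1/2)·(q_2−15)/(q_1−10). Tangency with p_1/p_2 gives q_2−15 = 2·(p_1/p_2)·(q_1−10).
Substituting into the budget: q_1* = 10 + 1/3·(I − 10·p_1 − 15·p_2)/p_1, and q_2* = 15 + 2/3·(…)/p_2.
Discretionary income = 431 − 10·6.86 − 15·4.5 = 294.9; q_1* = 10 + 1/3·294.9/6.86 = 24.3294.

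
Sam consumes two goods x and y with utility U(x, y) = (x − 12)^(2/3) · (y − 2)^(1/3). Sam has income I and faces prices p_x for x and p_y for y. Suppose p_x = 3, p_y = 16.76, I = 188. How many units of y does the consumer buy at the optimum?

Let x' = x−12, y' = y−2. MRS = 2·y'/x' = p_x/p_y.
After buying the subsistence bundle (12, 2), a share 2/3 of the remaining income goes to x: x* = 12 + 2/3·(I − 12p_x − 2p_y)/p_x.
Discretionary income = 188 − 12·3 − 2·16.76 = 118.48; y* = 2 + 1/3·118.48/16.76 = 4.3564.

y* = 4.3564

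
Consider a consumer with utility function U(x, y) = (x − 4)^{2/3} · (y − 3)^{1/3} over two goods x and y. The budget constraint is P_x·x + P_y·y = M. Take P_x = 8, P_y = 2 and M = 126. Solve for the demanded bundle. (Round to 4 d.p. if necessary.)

This is Cobb-Douglas in (x−4, y−3): tangency gives 2/3·P_y·(y−3) = 1/3·P_x·(x−4).
Substituting into the budget: x* = 4 + 2/3·(M − 4·P_x − 3·P_y)/P_x, and y* = 3 + 1/3·(…)/P_y.
Discretionary income = 126 − 4·8 − 3·2 = 88; x* = 4 + 2/3·88/8 = 11.3333; y* = 3 + 1/3·88/2 = 17.6667.

x* = 11.3333, y* = 17.6667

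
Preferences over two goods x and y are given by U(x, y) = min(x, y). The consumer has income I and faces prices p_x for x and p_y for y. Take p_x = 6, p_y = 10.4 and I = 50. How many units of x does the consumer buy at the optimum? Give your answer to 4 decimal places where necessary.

Leontief preferences: the optimum is at the kink where x/1 = y/1, i.e. y = x.
Budget: p_x·x + p_y·x = I, so (p_x + p_y)·x = I.
Demand: x*(p_x,p_y,I) = I/(p_x + p_y), y* = I/(p_x + p_y).
Here 6 + 10.4 = 16.4, giving x* = 3.0488.

x* = 3.0488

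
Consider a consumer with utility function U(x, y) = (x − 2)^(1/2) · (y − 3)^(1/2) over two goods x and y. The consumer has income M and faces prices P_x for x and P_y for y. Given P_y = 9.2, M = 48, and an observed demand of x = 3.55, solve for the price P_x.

MRS = (y−3)/(x−2). Tangency with P_x/P_y gives y−3 = (P_x/P_y)·(x−2).
After buying the subsistence bundle (2, 3), a share 0.5 of the remaining income goes to x: x* = 2 + 0.5·(M − 2P_x − 3P_y)/P_x.
Set x* = 3.55 in the demand function and solve for P_x: P_x = 4.

P_x = 4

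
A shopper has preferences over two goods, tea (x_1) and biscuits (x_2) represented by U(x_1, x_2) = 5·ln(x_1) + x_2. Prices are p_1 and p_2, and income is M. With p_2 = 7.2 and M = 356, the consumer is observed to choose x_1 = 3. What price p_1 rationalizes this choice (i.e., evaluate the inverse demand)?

MU_x_1 = 5/x_1, MU_x_2 = 1. Tangency: 5/x_1 = p_1/p_2.
So x_1*(p_1,p_2) = 5·p_2/p_1, independent of income; and x_2* = (M − 5·p_2)/p_2.
Set x_1* = 3 in the demand function and solve for p_1: p_1 = 12.

p_1 = 12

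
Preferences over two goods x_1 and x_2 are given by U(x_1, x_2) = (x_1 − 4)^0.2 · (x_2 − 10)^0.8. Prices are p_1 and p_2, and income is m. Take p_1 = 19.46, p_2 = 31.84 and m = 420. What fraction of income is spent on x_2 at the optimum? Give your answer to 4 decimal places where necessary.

After buying the subsistence bundle (4, 10), a share 0.2 of the remaining income goes to x_1: x_1* = 4 + 0.2·(m − 4p_1 − 10p_2)/p_1.
Discretionary income = 420 − 4·19.46 − 10·31.84 = 23.76; x_1* = 4 + 0.2·23.76/19.46 = 4.2442; x_2* = 10 + 0.8·23.76/31.84 = 10.597.
Expenditure on x_2: 31.84·10.597 = 337.408; share = 0.8034.

share on x_2 = 0.8034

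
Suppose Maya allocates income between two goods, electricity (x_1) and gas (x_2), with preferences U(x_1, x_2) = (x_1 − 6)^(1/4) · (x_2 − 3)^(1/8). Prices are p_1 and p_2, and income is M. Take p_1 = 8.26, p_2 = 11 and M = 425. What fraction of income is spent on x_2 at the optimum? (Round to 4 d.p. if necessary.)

MRS = 2·(x_2−3)/(x_1−6). Tangency with p_1/p_2 gives x_2−3 = (1/2)·(p_1/p_2)·(x_1−6).
After buying the subsistence bundle (6, 3), a share 2/3 of the remaining income goes to x_1: x_1* = 6 + 2/3·(M − 6p_1 − 3p_2)/p_1.
Discretionary income = 425 − 6·8.26 − 3·11 = 342.44; x_1* = 6 + 2/3·342.44/8.26 = 33.6384; x_2* = 3 + 1/3·342.44/11 = 13.377.
Expenditure on x_2: 11·13.377 = 147.1467; share = 0.3462.

share on x_2 = 0.3462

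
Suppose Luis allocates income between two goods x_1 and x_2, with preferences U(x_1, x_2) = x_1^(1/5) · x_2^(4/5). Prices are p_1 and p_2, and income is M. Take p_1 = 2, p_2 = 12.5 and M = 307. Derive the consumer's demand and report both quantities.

x_1* = 30.7, x_2* = 19.648

Tangency: MRS = (1/4)·x_2/x_1 = p_1/p_2.
Rearranging, p_2·x_2 = 4·p_1·x_1. Substituting into the budget gives p_1·x_1·(1 + 4) = M.
Demand: x_1*(p_1,p_2,M) = 0.2·M/p_1 and x_2* = 0.8·M/p_2.
At p_1=2, p_2=12.5, M=307: x_1* = 0.2·307/2 = 30.7, x_2* = 19.648.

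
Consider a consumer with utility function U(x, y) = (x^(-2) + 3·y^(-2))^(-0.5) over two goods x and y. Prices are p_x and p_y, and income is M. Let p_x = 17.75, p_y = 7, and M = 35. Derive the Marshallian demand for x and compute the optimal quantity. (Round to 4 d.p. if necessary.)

MU_x ∝ x^(-3), MU_y ∝ 3·y^(-3), so MRS = (1/3)·(y/x)^(3) = p_x/p_y.
Solve for the ratio: y/x = [3·p_x/p_y]^(1/3).
Substitute y = (y/x)·x into the budget: x* = M/(p_x + p_y·(y/x)).
Numerically y/x = 1.966711, so x* = 35/(17.75 + 7·1.966711) = 1.1105.

x* = 1.1105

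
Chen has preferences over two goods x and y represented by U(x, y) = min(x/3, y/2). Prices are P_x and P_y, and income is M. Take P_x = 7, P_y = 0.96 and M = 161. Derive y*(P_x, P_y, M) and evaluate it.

y* = 14.0489

With perfect complements, no substitution: consume in ratio x:y = 3:2.
Budget: P_x·x + P_y·(2/3)·x = M, so (3·P_x + 2·P_y)·x = 3·M.
Demand: x*(P_x,P_y,M) = 3·M/(3·P_x + 2·P_y), y* = 2·M/(3·P_x + 2·P_y).
Here 3·7 + 2·0.96 = 22.92, giving y* = 14.0489.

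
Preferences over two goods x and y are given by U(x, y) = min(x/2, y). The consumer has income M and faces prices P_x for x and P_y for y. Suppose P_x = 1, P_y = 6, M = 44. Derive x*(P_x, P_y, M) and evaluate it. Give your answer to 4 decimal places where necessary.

Leontief preferences: the optimum is at the kink where x/2 = y/1, i.e. y = (1/2)·x.
Budget: P_x·x + P_y·(1/2)·x = M, so (2·P_x + P_y)·x = 2·M.
Demand: x*(P_x,P_y,M) = 2·M/(2·P_x + P_y), y* = M/(2·P_x + P_y).
Here 2·1 + 6 = 8, giving x* = 11.

x* = 11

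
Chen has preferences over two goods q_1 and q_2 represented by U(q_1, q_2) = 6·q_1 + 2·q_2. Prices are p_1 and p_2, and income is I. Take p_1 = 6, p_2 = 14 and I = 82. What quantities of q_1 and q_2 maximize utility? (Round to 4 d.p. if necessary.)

q_1* = 13.6667, q_2* = 0

Linear utility — the consumer picks whichever good has higher MU/price: 6/6 = 1 vs 2/14 = 0.1429.
q_1 gives more utility per dollar, so spend all income on q_1: q_1* = I/p_1, q_2* = 0.
Numerically: q_1* = 13.6667, q_2* = 0.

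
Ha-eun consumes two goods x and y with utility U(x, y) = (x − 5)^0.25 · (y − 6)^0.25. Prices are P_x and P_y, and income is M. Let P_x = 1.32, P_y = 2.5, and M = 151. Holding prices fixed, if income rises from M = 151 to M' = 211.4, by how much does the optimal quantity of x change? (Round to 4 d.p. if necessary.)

Substituting into the budget: x* = 5 + 0.5·(M − 5·P_x − 6·P_y)/P_x, and y* = 6 + 0.5·(…)/P_y.
Discretionary income = 151 − 5·1.32 − 6·2.5 = 129.4; x* = 5 + 0.5·129.4/1.32 = 54.0152.
At M' = 211.4: x* = 76.8939. Change: 76.8939 − 54.0152 = 22.8788.

Δx* = 22.8788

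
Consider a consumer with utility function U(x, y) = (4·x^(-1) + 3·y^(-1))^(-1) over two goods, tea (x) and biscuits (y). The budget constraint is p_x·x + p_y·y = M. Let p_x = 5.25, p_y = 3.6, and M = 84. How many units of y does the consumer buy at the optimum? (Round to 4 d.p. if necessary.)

MU_x ∝ 4·x^(-2), MU_y ∝ 3·y^(-2), so MRS = (4/3)·(y/x)^(2) = p_x/p_y.
Solve for the ratio: y/x = [(3/4)·p_x/p_y]^(0.5).
Substitute y = (y/x)·x into the budget: x* = M/(p_x + p_y·(y/x)).
Numerically y/x = 1.045825, so x* = 84/(5.25 + 3.6·1.045825) = 9.3178 and y* = 1.045825·9.3178 = 9.7448.

y* = 9.7448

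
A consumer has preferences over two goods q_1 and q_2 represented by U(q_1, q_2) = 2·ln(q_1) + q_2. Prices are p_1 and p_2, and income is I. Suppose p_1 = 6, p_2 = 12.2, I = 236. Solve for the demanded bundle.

q_1* = 4.0667, q_2* = 17.3443

So q_1*(p_1,p_2) = 2·p_2/p_1, independent of income; and q_2* = (I − 2·p_2)/p_2.
At the given prices: q_1* = 2·12.2/6 = 4.0667, and q_2* = 17.3443.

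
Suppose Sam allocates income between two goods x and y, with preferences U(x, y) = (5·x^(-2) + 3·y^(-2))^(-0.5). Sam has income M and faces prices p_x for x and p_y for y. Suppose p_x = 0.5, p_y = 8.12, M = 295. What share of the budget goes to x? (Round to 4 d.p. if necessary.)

MRS = MU_x/MU_y = (5/3)·(y/x)^(3). Set equal to p_x/p_y.
Hence y/x = ((3/5)·p_x/p_y)^(1/(3)), i.e. raised to the 1/3 power.
With the ratio pinned down, the budget gives x* = M/(p_x + p_y·(y/x)) and y* = (y/x)·x*.
Numerically y/x = 0.333059, so x* = 295/(0.5 + 8.12·0.333059) = 92.0597 and y* = 0.333059·92.0597 = 30.6613.
Expenditure on x: 0.5·92.0597 = 46.0298; share = 0.156.

share on x = 0.156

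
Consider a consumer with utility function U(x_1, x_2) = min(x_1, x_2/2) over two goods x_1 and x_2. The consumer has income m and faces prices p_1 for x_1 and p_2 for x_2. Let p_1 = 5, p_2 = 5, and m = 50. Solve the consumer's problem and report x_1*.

Leontief preferences: the optimum is at the kink where x_1/1 = x_2/2, i.e. x_2 = 2·x_1.
Budget: p_1·x_1 + p_2·2·x_1 = m, so (p_1 + 2·p_2)·x_1 = m.
Demand: x_1*(p_1,p_2,m) = m/(p_1 + 2·p_2), x_2* = 2·m/(p_1 + 2·p_2).
Here 5 + 2·5 = 15, giving x_1* = 3.3333.

x_1* = 3.3333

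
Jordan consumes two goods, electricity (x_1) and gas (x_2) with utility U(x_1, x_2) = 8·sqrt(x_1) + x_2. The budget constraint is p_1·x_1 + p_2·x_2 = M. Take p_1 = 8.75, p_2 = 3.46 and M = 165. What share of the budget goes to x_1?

share on x_1 = 0.1327

Plugging in: x_1* = (4·3.46/8.75)² = 2.5018, x_2* = 41.361.
Expenditure on x_1: 8.75·2.5018 = 21.8909; share = 0.1327.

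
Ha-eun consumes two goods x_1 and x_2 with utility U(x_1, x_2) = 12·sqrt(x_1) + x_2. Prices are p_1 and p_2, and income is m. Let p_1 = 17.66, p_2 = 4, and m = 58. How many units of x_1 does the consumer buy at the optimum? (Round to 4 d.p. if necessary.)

x_1* = 1.8469

MU_x_1 = 6/√x_1, MU_x_2 = 1. Tangency: 6/√x_1 = p_1/p_2.
Thus x_1* = (6·p_2/p_1)² — independent of m — with the rest of income spent on x_2.
Plugging in: x_1* = (6·4/17.66)² = 1.8469.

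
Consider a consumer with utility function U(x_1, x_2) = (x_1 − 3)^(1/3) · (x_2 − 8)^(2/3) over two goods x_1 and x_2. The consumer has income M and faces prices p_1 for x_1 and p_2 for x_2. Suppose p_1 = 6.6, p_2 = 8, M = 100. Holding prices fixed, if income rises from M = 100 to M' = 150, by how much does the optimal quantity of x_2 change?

Let x_1' = x_1−3, x_2' = x_2−8. MRS = (1/2)·x_2'/x_1' = p_1/p_2.
Substituting into the budget: x_1* = 3 + 1/3·(M − 3·p_1 − 8·p_2)/p_1, and x_2* = 8 + 2/3·(…)/p_2.
Discretionary income = 100 − 3·6.6 − 8·8 = 16.2; x_2* = 8 + 2/3·16.2/8 = 9.35.
At M' = 150: x_2* = 13.5167. Change: 13.5167 − 9.35 = 4.1667.

Δx_2* = 4.1667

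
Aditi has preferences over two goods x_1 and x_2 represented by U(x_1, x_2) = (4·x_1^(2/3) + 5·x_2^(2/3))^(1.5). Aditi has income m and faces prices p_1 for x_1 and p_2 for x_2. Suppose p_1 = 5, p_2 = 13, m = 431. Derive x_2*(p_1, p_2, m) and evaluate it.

x_2* = 7.4317

MU_x_1 ∝ 4·x_1^(-1/3), MU_x_2 ∝ 5·x_2^(-1/3), so MRS = (4/5)·(x_2/x_1)^(1/3) = p_1/p_2.
Solve for the ratio: x_2/x_1 = [(5/4)·p_1/p_2]^(3).
With the ratio pinned down, the budget gives x_1* = m/(p_1 + p_2·(x_2/x_1)) and x_2* = (x_2/x_1)·x_1*.
Numerically x_2/x_1 = 0.111125, so x_1* = 431/(5 + 13·0.111125) = 66.8775 and x_2* = 0.111125·66.8775 = 7.4317.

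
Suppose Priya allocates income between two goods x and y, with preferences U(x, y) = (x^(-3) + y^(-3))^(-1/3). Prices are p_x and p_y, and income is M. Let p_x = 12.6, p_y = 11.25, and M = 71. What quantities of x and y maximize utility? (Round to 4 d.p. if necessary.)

MRS = MU_x/MU_y = (y/x)^(4). Set equal to p_x/p_y.
Hence y/x = (p_x/p_y)^(1/(4)), i.e. raised to the 0.25 power.
With the ratio pinned down, the budget gives x* = M/(p_x + p_y·(y/x)) and y* = (y/x)·x*.
Numerically y/x = 1.028737, so x* = 71/(12.6 + 11.25·1.028737) = 2.9371 and y* = 1.028737·2.9371 = 3.0215.

x* = 2.9371, y* = 3.0215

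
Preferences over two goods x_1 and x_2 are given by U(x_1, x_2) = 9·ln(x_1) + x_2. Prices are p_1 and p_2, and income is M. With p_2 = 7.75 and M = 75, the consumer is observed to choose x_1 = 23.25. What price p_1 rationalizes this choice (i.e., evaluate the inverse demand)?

MU_x_1 = 9/x_1, MU_x_2 = 1. Tangency: 9/x_1 = p_1/p_2.
So x_1*(p_1,p_2) = 9·p_2/p_1, independent of income; and x_2* = (M − 9·p_2)/p_2.
Set x_1* = 23.25 in the demand function and solve for p_1: p_1 = 3.

p_1 = 3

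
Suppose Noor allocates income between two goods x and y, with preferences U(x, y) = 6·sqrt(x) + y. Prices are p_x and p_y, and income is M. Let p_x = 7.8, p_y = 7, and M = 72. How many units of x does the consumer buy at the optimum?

Set MRS = p_x/p_y: 3·x^(−1/2) = p_x/p_y.
Solve: √x = 3·p_y/p_x, so x*(p_x,p_y) = (3·p_y/p_x)², and y* = (M − p_x·x*)/p_y.
Plugging in: x* = (3·7/7.8)² = 7.2485.

x* = 7.2485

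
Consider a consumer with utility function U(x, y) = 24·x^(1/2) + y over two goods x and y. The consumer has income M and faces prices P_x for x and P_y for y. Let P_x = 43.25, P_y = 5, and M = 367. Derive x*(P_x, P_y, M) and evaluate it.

Plugging in: x* = (12·5/43.25)² = 1.9246.

x* = 1.9246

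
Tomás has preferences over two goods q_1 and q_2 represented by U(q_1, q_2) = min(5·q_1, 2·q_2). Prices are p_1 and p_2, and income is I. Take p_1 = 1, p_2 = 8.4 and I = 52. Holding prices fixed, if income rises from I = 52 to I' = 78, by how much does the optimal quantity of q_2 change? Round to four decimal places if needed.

With perfect complements, no substitution: consume in ratio q_1:q_2 = 2:5.
Budget: p_1·q_1 + p_2·(5/2)·q_1 = I, so (2·p_1 + 5·p_2)·q_1 = 2·I.
Demand: q_1*(p_1,p_2,I) = 2·I/(2·p_1 + 5·p_2), q_2* = 5·I/(2·p_1 + 5·p_2).
Here 2·1 + 5·8.4 = 44, giving q_2* = 5.9091.
At I' = 78: q_2* = 8.8636. Change: 8.8636 − 5.9091 = 2.9545.

Δq_2* = 2.9545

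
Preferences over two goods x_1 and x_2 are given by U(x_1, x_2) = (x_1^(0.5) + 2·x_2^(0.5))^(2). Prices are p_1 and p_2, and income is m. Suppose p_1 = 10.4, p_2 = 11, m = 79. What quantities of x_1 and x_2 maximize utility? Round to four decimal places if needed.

x_1* = 1.5885, x_2* = 5.6799

MU_x_1 ∝ x_1^(-0.5), MU_x_2 ∝ 2·x_2^(-0.5), so MRS = (1/2)·(x_2/x_1)^(0.5) = p_1/p_2.
Solve for the ratio: x_2/x_1 = [2·p_1/p_2]^(2).
Substitute x_2 = (x_2/x_1)·x_1 into the budget: x_1* = m/(p_1 + p_2·(x_2/x_1)).
Numerically x_2/x_1 = 3.575537, so x_1* = 79/(10.4 + 11·3.575537) = 1.5885 and x_2* = 3.575537·1.5885 = 5.6799.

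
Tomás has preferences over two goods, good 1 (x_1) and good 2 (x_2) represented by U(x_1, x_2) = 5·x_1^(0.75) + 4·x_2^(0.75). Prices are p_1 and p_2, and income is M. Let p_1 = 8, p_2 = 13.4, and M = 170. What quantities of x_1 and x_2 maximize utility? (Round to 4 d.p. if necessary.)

MRS = MU_x_1/MU_x_2 = (5/4)·(x_2/x_1)^(0.25). Set equal to p_1/p_2.
Solve for the ratio: x_2/x_1 = [(4/5)·p_1/p_2]^(4).
With the ratio pinned down, the budget gives x_1* = M/(p_1 + p_2·(x_2/x_1)) and x_2* = (x_2/x_1)·x_1*.
Numerically x_2/x_1 = 0.052036, so x_1* = 170/(8 + 13.4·0.052036) = 19.5463 and x_2* = 0.052036·19.5463 = 1.0171.

x_1* = 19.5463, x_2* = 1.0171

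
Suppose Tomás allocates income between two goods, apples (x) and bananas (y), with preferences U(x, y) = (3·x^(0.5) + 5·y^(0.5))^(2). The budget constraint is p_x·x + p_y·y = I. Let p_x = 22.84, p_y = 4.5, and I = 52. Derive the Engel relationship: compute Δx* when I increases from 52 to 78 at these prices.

Δx* = 0.0754

MRS = MU_x/MU_y = (3/5)·(y/x)^(0.5). Set equal to p_x/p_y.
Hence y/x = ((5/3)·p_x/p_y)^(1/(0.5)), i.e. raised to the 2 power.
With the ratio pinned down, the budget gives x* = I/(p_x + p_y·(y/x)) and y* = (y/x)·x*.
Numerically y/x = 71.559067, so x* = 52/(22.84 + 4.5·71.559067) = 0.1508.
At I' = 78: x* = 0.2262. Change: 0.2262 − 0.1508 = 0.0754.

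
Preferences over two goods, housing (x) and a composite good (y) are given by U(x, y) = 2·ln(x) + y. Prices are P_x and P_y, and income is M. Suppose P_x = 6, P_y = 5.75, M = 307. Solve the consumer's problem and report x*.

Set MRS = P_x/P_y: (2/x)/1 = P_x/P_y.
So x*(P_x,P_y) = 2·P_y/P_x, independent of income; and y* = (M − 2·P_y)/P_y.
At the given prices: x* = 2·5.75/6 = 1.9167.

x* = 1.9167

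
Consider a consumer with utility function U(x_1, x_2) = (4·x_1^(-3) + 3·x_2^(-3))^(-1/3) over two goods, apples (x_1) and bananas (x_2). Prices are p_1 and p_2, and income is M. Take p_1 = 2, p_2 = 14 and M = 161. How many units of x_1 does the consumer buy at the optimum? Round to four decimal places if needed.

MU_x_1 ∝ 4·x_1^(-4), MU_x_2 ∝ 3·x_2^(-4), so MRS = (4/3)·(x_2/x_1)^(4) = p_1/p_2.
Solve for the ratio: x_2/x_1 = [(3/4)·p_1/p_2]^(0.25).
With the ratio pinned down, the budget gives x_1* = M/(p_1 + p_2·(x_2/x_1)) and x_2* = (x_2/x_1)·x_1*.
Numerically x_2/x_1 = 0.572125, so x_1* = 161/(2 + 14·0.572125) = 16.0843.

x_1* = 16.0843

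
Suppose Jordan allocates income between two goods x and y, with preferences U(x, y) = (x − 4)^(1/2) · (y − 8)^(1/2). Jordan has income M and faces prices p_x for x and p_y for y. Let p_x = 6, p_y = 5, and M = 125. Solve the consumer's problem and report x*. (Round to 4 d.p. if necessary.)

x* = 9.0833

MRS = (y−8)/(x−4). Tangency with p_x/p_y gives y−8 = (p_x/p_y)·(x−4).
After buying the subsistence bundle (4, 8), a share 0.5 of the remaining income goes to x: x* = 4 + 0.5·(M − 4p_x − 8p_y)/p_x.
Discretionary income = 125 − 4·6 − 8·5 = 61; x* = 4 + 0.5·61/6 = 9.0833.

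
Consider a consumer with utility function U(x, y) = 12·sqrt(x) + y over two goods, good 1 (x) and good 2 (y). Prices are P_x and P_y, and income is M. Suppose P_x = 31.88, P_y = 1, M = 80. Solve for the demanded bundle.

Solve: √x = 6·P_y/P_x, so x*(P_x,P_y) = (6·P_y/P_x)², and y* = (M − P_x·x*)/P_y.
Plugging in: x* = (6·1/31.88)² = 0.0354, y* = 78.8708.

x* = 0.0354, y* = 78.8708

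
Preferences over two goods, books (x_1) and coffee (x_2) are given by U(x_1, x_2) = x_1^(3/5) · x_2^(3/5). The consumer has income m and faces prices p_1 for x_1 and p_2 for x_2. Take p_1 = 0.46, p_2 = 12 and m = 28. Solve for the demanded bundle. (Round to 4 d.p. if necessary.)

x_1* = 30.4348, x_2* = 1.1667

MU_x_1/MU_x_2 = (0.6·x_2)/(0.6·x_1); tangency sets this equal to p_1/p_2.
Rearranging, p_2·x_2 = p_1·x_1. Substituting into the budget gives p_1·x_1·(1 + 1) = m.
Demand: x_1*(p_1,p_2,m) = 0.5·m/p_1 and x_2* = 0.5·m/p_2.
At p_1=0.46, p_2=12, m=28: x_1* = 0.5·28/0.46 = 30.4348, x_2* = 1.1667.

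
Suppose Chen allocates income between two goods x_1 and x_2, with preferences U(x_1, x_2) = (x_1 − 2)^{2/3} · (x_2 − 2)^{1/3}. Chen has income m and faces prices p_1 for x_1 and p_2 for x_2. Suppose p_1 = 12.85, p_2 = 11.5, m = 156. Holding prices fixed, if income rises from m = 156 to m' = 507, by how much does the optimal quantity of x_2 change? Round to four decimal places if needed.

Δx_2* = 10.1739

This is Cobb-Douglas in (x_1−2, x_2−2): tangency gives 2/3·p_2·(x_2−2) = 1/3·p_1·(x_1−2).
After buying the subsistence bundle (2, 2), a share 2/3 of the remaining income goes to x_1: x_1* = 2 + 2/3·(m − 2p_1 − 2p_2)/p_1.
Discretionary income = 156 − 2·12.85 − 2·11.5 = 107.3; x_2* = 2 + 1/3·107.3/11.5 = 5.1101.
At m' = 507: x_2* = 15.2841. Change: 15.2841 − 5.1101 = 10.1739.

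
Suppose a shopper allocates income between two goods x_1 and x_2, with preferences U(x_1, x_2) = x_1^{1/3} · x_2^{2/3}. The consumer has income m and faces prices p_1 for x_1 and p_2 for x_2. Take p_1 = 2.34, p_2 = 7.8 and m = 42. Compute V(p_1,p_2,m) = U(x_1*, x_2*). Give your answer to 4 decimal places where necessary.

V = 4.2561

Tangency: MRS = (1/2)·x_2/x_1 = p_1/p_2.
So 1/3·p_2·x_2 = 2/3·p_1·x_1; combined with the budget, a share 1/3 of income goes to x_1.
Demand: x_1*(p_1,p_2,m) = 1/3·m/p_1 and x_2* = 2/3·m/p_2.
At p_1=2.34, p_2=7.8, m=42: x_1* = 1/3·42/2.34 = 5.9829, x_2* = 3.5897.
Utility at the optimum: U(5.9829, 3.5897) = 4.2561.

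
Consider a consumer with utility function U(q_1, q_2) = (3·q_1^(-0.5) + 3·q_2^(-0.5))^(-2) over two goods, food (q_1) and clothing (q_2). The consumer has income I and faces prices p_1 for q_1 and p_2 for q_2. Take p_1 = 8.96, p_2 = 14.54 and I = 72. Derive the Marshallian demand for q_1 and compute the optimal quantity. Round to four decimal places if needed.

MU_q_1 ∝ 3·q_1^(-1.5), MU_q_2 ∝ 3·q_2^(-1.5), so MRS = (q_2/q_1)^(1.5) = p_1/p_2.
Solve for the ratio: q_2/q_1 = [p_1/p_2]^(2/3).
Substitute q_2 = (q_2/q_1)·q_1 into the budget: q_1* = I/(p_1 + p_2·(q_2/q_1)).
Numerically q_2/q_1 = 0.724151, so q_1* = 72/(8.96 + 14.54·0.724151) = 3.6944.

q_1* = 3.6944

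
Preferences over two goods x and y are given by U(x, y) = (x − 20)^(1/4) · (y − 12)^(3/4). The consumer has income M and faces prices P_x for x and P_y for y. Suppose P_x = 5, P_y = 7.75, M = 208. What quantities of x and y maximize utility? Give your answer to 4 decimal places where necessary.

x* = 20.75, y* = 13.4516

Let x' = x−20, y' = y−12. MRS = (1/3)·y'/x' = P_x/P_y.
After buying the subsistence bundle (20, 12), a share 0.25 of the remaining income goes to x: x* = 20 + 0.25·(M − 20P_x − 12P_y)/P_x.
Discretionary income = 208 − 20·5 − 12·7.75 = 15; x* = 20 + 0.25·15/5 = 20.75; y* = 12 + 0.75·15/7.75 = 13.4516.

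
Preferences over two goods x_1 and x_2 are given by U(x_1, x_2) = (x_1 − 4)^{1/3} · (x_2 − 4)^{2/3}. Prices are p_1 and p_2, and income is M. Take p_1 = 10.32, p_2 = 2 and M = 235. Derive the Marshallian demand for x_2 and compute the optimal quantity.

x_2* = 65.9067

Substituting into the budget: x_1* = 4 + 1/3·(M − 4·p_1 − 4·p_2)/p_1, and x_2* = 4 + 2/3·(…)/p_2.
Discretionary income = 235 − 4·10.32 − 4·2 = 185.72; x_2* = 4 + 2/3·185.72/2 = 65.9067.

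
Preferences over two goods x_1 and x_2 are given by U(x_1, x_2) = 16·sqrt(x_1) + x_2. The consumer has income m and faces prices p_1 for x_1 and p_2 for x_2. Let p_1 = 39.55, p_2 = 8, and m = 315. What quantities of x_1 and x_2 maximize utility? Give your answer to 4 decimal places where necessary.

Utility is quasi-linear in x_2; the FOC for x_1 is 8/√x_1 = p_1/p_2.
Thus x_1* = (8·p_2/p_1)² — independent of m — with the rest of income spent on x_2.
Plugging in: x_1* = (8·8/39.55)² = 2.6186, x_2* = 26.4294.

x_1* = 2.6186, x_2* = 26.4294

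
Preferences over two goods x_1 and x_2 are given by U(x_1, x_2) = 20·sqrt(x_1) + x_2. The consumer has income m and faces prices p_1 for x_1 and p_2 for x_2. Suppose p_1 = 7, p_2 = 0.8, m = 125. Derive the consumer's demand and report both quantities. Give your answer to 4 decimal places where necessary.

Plugging in: x_1* = (10·0.8/7)² = 1.3061, x_2* = 144.8214.

x_1* = 1.3061, x_2* = 144.8214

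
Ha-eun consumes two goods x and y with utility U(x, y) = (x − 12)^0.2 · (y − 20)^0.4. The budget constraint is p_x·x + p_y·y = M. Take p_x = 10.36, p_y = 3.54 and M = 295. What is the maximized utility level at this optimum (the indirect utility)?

V = 4.0846

This is Cobb-Douglas in (x−12, y−20): tangency gives 0.2·p_y·(y−20) = 0.4·p_x·(x−12).
Substituting into the budget: x* = 12 + 1/3·(M − 12·p_x − 20·p_y)/p_x, and y* = 20 + 2/3·(…)/p_y.
Discretionary income = 295 − 12·10.36 − 20·3.54 = 99.88; x* = 12 + 1/3·99.88/10.36 = 15.2136; y* = 20 + 2/3·99.88/3.54 = 38.8098.
Utility at the optimum: U(15.2136, 38.8098) = 4.0846.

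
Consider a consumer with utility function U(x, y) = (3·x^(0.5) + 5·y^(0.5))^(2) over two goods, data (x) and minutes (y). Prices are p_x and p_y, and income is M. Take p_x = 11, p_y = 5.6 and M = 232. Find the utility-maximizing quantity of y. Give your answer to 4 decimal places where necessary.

From the CES first-order condition, (3/5)·(y/x)^(0.5) = p_x/p_y.
Solve for the ratio: y/x = [(5/3)·p_x/p_y]^(2).
Substitute y = (y/x)·x into the budget: x* = M/(p_x + p_y·(y/x)).
Numerically y/x = 10.717829, so x* = 232/(11 + 5.6·10.717829) = 3.2667 and y* = 10.717829·3.2667 = 35.0119.

y* = 35.0119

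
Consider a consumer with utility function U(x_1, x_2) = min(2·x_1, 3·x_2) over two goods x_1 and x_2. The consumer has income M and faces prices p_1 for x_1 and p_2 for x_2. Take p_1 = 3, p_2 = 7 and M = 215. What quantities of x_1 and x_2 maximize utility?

x_1* = 28.0435, x_2* = 18.6957

Leontief preferences: the optimum is at the kink where x_1/3 = x_2/2, i.e. x_2 = (2/3)·x_1.
Budget: p_1·x_1 + p_2·(2/3)·x_1 = M, so (3·p_1 + 2·p_2)·x_1 = 3·M.
Demand: x_1*(p_1,p_2,M) = 3·M/(3·p_1 + 2·p_2), x_2* = 2·M/(3·p_1 + 2·p_2).
Here 3·3 + 2·7 = 23, giving x_1* = 28.0435 and x_2* = 18.6957.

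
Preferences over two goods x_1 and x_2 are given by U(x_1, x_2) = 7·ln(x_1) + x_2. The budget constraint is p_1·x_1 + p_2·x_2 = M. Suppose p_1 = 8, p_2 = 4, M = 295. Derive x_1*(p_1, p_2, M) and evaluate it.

So x_1*(p_1,p_2) = 7·p_2/p_1, independent of income; and x_2* = (M − 7·p_2)/p_2.
At the given prices: x_1* = 7·4/8 = 3.5.

x_1* = 3.5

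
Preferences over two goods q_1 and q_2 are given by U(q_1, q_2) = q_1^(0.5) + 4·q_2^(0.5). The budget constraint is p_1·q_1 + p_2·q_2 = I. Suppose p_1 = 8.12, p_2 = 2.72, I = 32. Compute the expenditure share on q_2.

From the CES first-order condition, (1/4)·(q_2/q_1)^(0.5) = p_1/p_2.
Hence q_2/q_1 = (4·p_1/p_2)^(1/(0.5)), i.e. raised to the 2 power.
Substitute q_2 = (q_2/q_1)·q_1 into the budget: q_1* = I/(p_1 + p_2·(q_2/q_1)).
Numerically q_2/q_1 = 142.591696, so q_1* = 32/(8.12 + 2.72·142.591696) = 0.0808 and q_2* = 142.591696·0.0808 = 11.5235.
Expenditure on q_2: 2.72·11.5235 = 31.3438; share = 0.9795.

share on q_2 = 0.9795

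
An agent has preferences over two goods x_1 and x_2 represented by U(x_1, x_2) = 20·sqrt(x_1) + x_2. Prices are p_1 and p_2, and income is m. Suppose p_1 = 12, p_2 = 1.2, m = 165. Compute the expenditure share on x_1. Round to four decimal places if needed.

Utility is quasi-linear in x_2; the FOC for x_1 is 10/√x_1 = p_1/p_2.
Solve: √x_1 = 10·p_2/p_1, so x_1*(p_1,p_2) = (10·p_2/p_1)², and x_2* = (m − p_1·x_1*)/p_2.
Plugging in: x_1* = (10·1.2/12)² = 1, x_2* = 127.5.
Expenditure on x_1: 12·1 = 12; share = 0.0727.

share on x_1 = 0.0727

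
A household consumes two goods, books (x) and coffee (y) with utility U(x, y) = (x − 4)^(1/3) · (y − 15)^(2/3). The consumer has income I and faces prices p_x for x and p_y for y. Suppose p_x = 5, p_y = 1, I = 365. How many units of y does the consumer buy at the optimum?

y* = 235

Let x' = x−4, y' = y−15. MRS = (1/2)·y'/x' = p_x/p_y.
After buying the subsistence bundle (4, 15), a share 1/3 of the remaining income goes to x: x* = 4 + 1/3·(I − 4p_x − 15p_y)/p_x.
Discretionary income = 365 − 4·5 − 15·1 = 330; y* = 15 + 2/3·330/1 = 235.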